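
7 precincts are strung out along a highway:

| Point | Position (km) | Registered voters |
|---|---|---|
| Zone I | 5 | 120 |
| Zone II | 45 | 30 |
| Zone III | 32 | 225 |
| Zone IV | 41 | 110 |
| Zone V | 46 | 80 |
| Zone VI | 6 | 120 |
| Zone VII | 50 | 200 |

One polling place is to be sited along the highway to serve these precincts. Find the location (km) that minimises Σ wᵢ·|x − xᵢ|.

x = 32

For a sum of weighted absolute distances on a line, the optimum is the weighted median (not the mean). Total weight W = 885; half-weight = 442.5.
Sort by position and accumulate weight:
  km 5 (Zone I, w=120) → cum 120
  km 6 (Zone VI, w=120) → cum 240
  km 32 (Zone III, w=225) → cum 465  ≥ 442.5 → median here
  km 41 (Zone IV, w=110) → cum 575
  km 45 (Zone II, w=30) → cum 605
  km 46 (Zone V, w=80) → cum 685
  km 50 (Zone VII, w=200) → cum 885
Optimal location: km 32.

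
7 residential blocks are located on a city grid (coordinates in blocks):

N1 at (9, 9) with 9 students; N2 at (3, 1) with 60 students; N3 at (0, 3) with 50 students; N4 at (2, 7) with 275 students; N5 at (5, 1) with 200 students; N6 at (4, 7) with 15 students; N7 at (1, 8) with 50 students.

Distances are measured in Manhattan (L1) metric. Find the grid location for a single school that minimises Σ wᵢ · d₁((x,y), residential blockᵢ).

Manhattan distance separates: Σwᵢ(|x−xᵢ|+|y−yᵢ|) = Σwᵢ|x−xᵢ| + Σwᵢ|y−yᵢ|, so x and y are optimised independently as 1-D weighted medians.
Total weight W = 659; half = 329.5.
x-coordinate, sorted with cumulative weight:
  x=0 (N3, w=50) cum 50
  x=1 (N7, w=50) cum 100
  x=2 (N4, w=275) cum 375  ← median
  x=3 (N2, w=60) cum 435
  x=4 (N6, w=15) cum 450
  x=5 (N5, w=200) cum 650
  x=9 (N1, w=9) cum 659
⇒ x* = 2
y-coordinate, sorted with cumulative weight:
  y=1 (N2, w=60) cum 60
  y=1 (N5, w=200) cum 260
  y=3 (N3, w=50) cum 310
  y=7 (N4, w=275) cum 585  ← median
  y=7 (N6, w=15) cum 600
  y=8 (N7, w=50) cum 650
  y=9 (N1, w=9) cum 659
⇒ y* = 7

(2, 7)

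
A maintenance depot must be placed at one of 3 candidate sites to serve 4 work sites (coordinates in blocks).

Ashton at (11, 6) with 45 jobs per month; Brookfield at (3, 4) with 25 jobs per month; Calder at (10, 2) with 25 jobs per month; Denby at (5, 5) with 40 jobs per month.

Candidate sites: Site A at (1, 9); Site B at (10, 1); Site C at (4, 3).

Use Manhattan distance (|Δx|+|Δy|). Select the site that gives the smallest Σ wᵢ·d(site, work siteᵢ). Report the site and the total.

Site C, total 795 blocks

Total weighted distance at each candidate:
  Site A (1, 9): total = 1480
  Site B (10, 1): total = 905
  Site C (4, 3): total = 795
Minimum is at Site C with total 795 blocks.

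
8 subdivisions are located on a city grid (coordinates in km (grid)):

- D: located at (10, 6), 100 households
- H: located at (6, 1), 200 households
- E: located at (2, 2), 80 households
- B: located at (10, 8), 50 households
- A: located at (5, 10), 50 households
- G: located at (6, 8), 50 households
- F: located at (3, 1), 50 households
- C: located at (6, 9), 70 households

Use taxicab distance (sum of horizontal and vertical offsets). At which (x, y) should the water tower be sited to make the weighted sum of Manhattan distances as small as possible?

(6, 2)

Manhattan distance separates: Σwᵢ(|x−xᵢ|+|y−yᵢ|) = Σwᵢ|x−xᵢ| + Σwᵢ|y−yᵢ|, so x and y are optimised independently as 1-D weighted medians.
Total weight W = 650; half = 325.
x-coordinate, sorted with cumulative weight:
  x=2 (E, w=80) cum 80
  x=3 (F, w=50) cum 130
  x=5 (A, w=50) cum 180
  x=6 (H, w=200) cum 380  ← median
  x=6 (G, w=50) cum 430
  x=6 (C, w=70) cum 500
  x=10 (D, w=100) cum 600
  x=10 (B, w=50) cum 650
⇒ x* = 6
y-coordinate, sorted with cumulative weight:
  y=1 (H, w=200) cum 200
  y=1 (F, w=50) cum 250
  y=2 (E, w=80) cum 330  ← median
  y=6 (D, w=100) cum 430
  y=8 (B, w=50) cum 480
  y=8 (G, w=50) cum 530
  y=9 (C, w=70) cum 600
  y=10 (A, w=50) cum 650
⇒ y* = 2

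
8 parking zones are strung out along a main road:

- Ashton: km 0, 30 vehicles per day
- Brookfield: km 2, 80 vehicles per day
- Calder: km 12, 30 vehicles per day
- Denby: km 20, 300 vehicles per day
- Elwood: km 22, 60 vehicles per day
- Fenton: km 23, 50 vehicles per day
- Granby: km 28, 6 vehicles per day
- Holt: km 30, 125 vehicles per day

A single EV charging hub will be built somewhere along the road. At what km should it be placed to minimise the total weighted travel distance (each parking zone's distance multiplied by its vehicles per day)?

For a sum of weighted absolute distances on a line, the optimum is the weighted median (not the mean). Total weight W = 681; half-weight = 340.5.
Sort by position and accumulate weight:
  km 0 (Ashton, w=30) → cum 30
  km 2 (Brookfield, w=80) → cum 110
  km 12 (Calder, w=30) → cum 140
  km 20 (Denby, w=300) → cum 440  ≥ 340.5 → median here
  km 22 (Elwood, w=60) → cum 500
  km 23 (Fenton, w=50) → cum 550
  km 28 (Granby, w=6) → cum 556
  km 30 (Holt, w=125) → cum 681
Optimal location: km 20.

x = 20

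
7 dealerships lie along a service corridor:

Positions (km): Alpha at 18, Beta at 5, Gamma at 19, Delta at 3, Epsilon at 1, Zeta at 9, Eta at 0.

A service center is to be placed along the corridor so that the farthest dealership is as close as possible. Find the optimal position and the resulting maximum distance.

location 9.5, max distance 9.5

The 1-center on a line is the midpoint of the two extreme points: leftmost at 0, rightmost at 19.
Optimal location = (0 + 19)/2 = 9.5; maximum distance = (19 − 0)/2 = 9.5.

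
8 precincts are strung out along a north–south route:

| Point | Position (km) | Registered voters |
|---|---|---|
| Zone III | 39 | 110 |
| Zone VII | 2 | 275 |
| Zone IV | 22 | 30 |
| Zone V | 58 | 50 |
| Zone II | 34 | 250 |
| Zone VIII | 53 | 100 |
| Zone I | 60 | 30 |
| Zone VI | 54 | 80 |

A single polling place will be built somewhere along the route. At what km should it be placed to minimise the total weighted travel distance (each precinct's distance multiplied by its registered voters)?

x = 34

For a sum of weighted absolute distances on a line, the optimum is the weighted median (not the mean). Total weight W = 925; half-weight = 462.5.
Sort by position and accumulate weight:
  km 2 (Zone VII, w=275) → cum 275
  km 22 (Zone IV, w=30) → cum 305
  km 34 (Zone II, w=250) → cum 555  ≥ 462.5 → median here
  km 39 (Zone III, w=110) → cum 665
  km 53 (Zone VIII, w=100) → cum 765
  km 54 (Zone VI, w=80) → cum 845
  km 58 (Zone V, w=50) → cum 895
  km 60 (Zone I, w=30) → cum 925
Optimal location: km 34.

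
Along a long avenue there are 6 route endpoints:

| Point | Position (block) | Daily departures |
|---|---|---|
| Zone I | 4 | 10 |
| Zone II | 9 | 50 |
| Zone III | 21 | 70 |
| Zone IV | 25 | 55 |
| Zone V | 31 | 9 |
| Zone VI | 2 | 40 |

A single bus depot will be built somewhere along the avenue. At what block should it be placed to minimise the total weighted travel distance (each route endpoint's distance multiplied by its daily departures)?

x = 21

For a sum of weighted absolute distances on a line, the optimum is the weighted median (not the mean). Total weight W = 234; half-weight = 117.
Sort by position and accumulate weight:
  block 2 (Zone VI, w=40) → cum 40
  block 4 (Zone I, w=10) → cum 50
  block 9 (Zone II, w=50) → cum 100
  block 21 (Zone III, w=70) → cum 170  ≥ 117 → median here
  block 25 (Zone IV, w=55) → cum 225
  block 31 (Zone V, w=9) → cum 234
Optimal location: block 21.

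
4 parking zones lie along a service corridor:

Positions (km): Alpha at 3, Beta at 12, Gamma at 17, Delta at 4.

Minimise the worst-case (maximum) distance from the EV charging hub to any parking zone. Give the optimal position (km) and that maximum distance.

location 10, max distance 7

The 1-center on a line is the midpoint of the two extreme points: leftmost at 3, rightmost at 17.
Optimal location = (3 + 17)/2 = 10; maximum distance = (17 − 3)/2 = 7.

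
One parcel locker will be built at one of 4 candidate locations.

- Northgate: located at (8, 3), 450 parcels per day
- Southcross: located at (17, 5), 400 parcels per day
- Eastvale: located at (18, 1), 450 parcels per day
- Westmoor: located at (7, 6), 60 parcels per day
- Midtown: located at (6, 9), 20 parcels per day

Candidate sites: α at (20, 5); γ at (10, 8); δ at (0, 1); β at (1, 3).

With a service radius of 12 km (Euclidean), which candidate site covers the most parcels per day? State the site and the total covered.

γ, covering 1380

Coverage radius r = 12 km; a point is covered iff (Δx)²+(Δy)² ≤ 12² = 144.
  α (20, 5): covers {Southcross, Eastvale} → 850
  γ (10, 8): covers {Northgate, Southcross, Eastvale, Westmoor, Midtown} → 1380
  δ (0, 1): covers {Northgate, Westmoor, Midtown} → 530
  β (1, 3): covers {Northgate, Westmoor, Midtown} → 530
Maximum coverage at γ: 1380 parcels per day.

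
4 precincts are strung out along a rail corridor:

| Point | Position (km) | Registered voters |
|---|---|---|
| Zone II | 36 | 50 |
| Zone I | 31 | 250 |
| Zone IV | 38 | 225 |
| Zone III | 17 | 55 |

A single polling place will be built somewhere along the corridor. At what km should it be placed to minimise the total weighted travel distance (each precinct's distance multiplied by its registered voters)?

For a sum of weighted absolute distances on a line, the optimum is the weighted median (not the mean). Total weight W = 580; half-weight = 290.
Sort by position and accumulate weight:
  km 17 (Zone III, w=55) → cum 55
  km 31 (Zone I, w=250) → cum 305  ≥ 290 → median here
  km 36 (Zone II, w=50) → cum 355
  km 38 (Zone IV, w=225) → cum 580
Optimal location: km 31.

x = 31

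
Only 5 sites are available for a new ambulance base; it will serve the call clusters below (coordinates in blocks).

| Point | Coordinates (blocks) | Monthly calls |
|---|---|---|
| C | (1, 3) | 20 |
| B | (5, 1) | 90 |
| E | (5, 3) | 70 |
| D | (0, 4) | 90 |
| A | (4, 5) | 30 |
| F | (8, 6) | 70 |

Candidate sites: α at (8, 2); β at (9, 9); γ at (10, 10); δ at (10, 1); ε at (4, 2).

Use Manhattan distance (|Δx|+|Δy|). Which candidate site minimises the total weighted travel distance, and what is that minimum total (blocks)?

Total weighted distance at each candidate:
  α (8, 2): total = 2190
  β (9, 9): total = 3870
  γ (10, 10): total = 4610
  δ (10, 1): total = 3120
  ε (4, 2): total = 1590
Minimum is at ε with total 1590 blocks.

ε, total 1590 blocks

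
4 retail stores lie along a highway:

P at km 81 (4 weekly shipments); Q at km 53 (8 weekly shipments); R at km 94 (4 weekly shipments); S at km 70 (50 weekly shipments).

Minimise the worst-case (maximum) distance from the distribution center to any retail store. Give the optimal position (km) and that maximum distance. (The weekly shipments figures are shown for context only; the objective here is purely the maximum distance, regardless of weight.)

The 1-center on a line is the midpoint of the two extreme points: leftmost at 53, rightmost at 94.
Optimal location = (53 + 94)/2 = 73.5; maximum distance = (94 − 53)/2 = 20.5.

location 73.5, max distance 20.5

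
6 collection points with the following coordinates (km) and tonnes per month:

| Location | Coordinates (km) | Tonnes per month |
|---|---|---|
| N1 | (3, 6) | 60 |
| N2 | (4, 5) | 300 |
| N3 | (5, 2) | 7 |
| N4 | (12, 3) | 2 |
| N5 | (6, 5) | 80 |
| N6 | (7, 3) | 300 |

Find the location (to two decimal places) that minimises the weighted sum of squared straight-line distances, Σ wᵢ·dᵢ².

The minimiser of Σwᵢ‖p−pᵢ‖² is the weighted centroid p* = (Σwᵢpᵢ)/(Σwᵢ).
Σwᵢ = 749.
Σwᵢxᵢ = 60·3 + 300·4 + 7·5 + 2·12 + 80·6 + 300·7 = 4019.
Σwᵢyᵢ = 60·6 + 300·5 + 7·2 + 2·3 + 80·5 + 300·3 = 3180.
x* = 4019/749 = 5.37, y* = 3180/749 = 4.25.

(5.37, 4.25)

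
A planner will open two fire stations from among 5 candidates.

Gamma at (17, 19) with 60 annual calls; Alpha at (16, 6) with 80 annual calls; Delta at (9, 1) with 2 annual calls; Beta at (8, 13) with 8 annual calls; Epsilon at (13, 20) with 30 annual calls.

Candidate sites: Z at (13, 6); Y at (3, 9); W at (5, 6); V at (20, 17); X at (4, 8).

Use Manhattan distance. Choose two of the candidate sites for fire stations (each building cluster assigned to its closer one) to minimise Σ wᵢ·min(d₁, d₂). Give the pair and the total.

{Z, V}, total 954

Evaluate every pair (each demand assigned to the nearer of the two):
  {Z, V}: total = 954
  {W, V}: total = 1578
  {Z, Y}: total = 1770
  {Z, X}: total = 1770
  {Z, W}: total = 1778
  {V, X}: total = 1816
  {Y, V}: total = 1900
  {Y, W}: total = 3040
  {W, X}: total = 3040
  {Y, X}: total = 3286
Best pair: {Z, V} with total 954.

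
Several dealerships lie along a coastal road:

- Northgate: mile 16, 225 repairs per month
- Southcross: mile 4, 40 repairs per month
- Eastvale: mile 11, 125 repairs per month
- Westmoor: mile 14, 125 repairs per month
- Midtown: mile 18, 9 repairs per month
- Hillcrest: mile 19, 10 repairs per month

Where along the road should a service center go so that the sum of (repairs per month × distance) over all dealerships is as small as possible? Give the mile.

For a sum of weighted absolute distances on a line, the optimum is the weighted median (not the mean). Total weight W = 534; half-weight = 267.
Sort by position and accumulate weight:
  mile 4 (Southcross, w=40) → cum 40
  mile 11 (Eastvale, w=125) → cum 165
  mile 14 (Westmoor, w=125) → cum 290  ≥ 267 → median here
  mile 16 (Northgate, w=225) → cum 515
  mile 18 (Midtown, w=9) → cum 524
  mile 19 (Hillcrest, w=10) → cum 534
Optimal location: mile 14.

x = 14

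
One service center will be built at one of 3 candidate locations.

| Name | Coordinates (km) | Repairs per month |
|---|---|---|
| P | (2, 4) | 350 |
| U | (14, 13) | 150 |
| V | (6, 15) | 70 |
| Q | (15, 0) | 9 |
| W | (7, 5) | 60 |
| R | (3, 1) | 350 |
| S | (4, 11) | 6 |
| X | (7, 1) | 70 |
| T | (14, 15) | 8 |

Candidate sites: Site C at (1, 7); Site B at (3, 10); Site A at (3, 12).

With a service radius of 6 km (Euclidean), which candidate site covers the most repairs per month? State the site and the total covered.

Coverage radius r = 6 km; a point is covered iff (Δx)²+(Δy)² ≤ 6² = 36.
  Site C (1, 7): covers {P, S} → 356
  Site B (3, 10): covers {V, S} → 76
  Site A (3, 12): covers {V, S} → 76
Maximum coverage at Site C: 356 repairs per month.

Site C, covering 356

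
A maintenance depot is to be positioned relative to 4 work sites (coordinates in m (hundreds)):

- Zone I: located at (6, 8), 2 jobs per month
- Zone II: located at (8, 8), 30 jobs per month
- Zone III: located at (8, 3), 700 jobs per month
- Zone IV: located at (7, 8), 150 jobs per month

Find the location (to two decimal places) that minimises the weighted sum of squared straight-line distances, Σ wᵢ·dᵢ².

The minimiser of Σwᵢ‖p−pᵢ‖² is the weighted centroid p* = (Σwᵢpᵢ)/(Σwᵢ).
Σwᵢ = 882.
Σwᵢxᵢ = 2·6 + 30·8 + 700·8 + 150·7 = 6902.
Σwᵢyᵢ = 2·8 + 30·8 + 700·3 + 150·8 = 3556.
x* = 6902/882 = 7.83, y* = 3556/882 = 4.03.

(7.83, 4.03)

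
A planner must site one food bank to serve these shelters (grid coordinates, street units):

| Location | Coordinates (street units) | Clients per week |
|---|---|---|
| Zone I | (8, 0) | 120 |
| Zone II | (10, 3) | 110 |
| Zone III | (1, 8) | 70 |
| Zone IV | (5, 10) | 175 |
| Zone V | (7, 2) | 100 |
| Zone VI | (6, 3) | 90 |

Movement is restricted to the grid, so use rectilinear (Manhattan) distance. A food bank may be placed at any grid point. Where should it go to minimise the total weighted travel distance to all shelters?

Manhattan distance separates: Σwᵢ(|x−xᵢ|+|y−yᵢ|) = Σwᵢ|x−xᵢ| + Σwᵢ|y−yᵢ|, so x and y are optimised independently as 1-D weighted medians.
Total weight W = 665; half = 332.5.
x-coordinate, sorted with cumulative weight:
  x=1 (Zone III, w=70) cum 70
  x=5 (Zone IV, w=175) cum 245
  x=6 (Zone VI, w=90) cum 335  ← median
  x=7 (Zone V, w=100) cum 435
  x=8 (Zone I, w=120) cum 555
  x=10 (Zone II, w=110) cum 665
⇒ x* = 6
y-coordinate, sorted with cumulative weight:
  y=0 (Zone I, w=120) cum 120
  y=2 (Zone V, w=100) cum 220
  y=3 (Zone II, w=110) cum 330
  y=3 (Zone VI, w=90) cum 420  ← median
  y=8 (Zone III, w=70) cum 490
  y=10 (Zone IV, w=175) cum 665
⇒ y* = 3

(6, 3)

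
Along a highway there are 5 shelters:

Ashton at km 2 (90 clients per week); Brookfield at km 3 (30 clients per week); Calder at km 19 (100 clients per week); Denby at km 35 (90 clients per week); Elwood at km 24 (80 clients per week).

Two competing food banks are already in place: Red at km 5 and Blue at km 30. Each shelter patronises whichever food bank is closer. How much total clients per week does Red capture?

The indifferent point is the midpoint (5+30)/2 = 17.5; shelters left of it (closer to Red at 5) go to Red, those right go to Blue.
  Ashton at 2 (w=90) → Red
  Brookfield at 3 (w=30) → Red
  Calder at 19 (w=100) → Blue
  Elwood at 24 (w=80) → Blue
  Denby at 35 (w=90) → Blue
Red captures 120; Blue captures 270.

120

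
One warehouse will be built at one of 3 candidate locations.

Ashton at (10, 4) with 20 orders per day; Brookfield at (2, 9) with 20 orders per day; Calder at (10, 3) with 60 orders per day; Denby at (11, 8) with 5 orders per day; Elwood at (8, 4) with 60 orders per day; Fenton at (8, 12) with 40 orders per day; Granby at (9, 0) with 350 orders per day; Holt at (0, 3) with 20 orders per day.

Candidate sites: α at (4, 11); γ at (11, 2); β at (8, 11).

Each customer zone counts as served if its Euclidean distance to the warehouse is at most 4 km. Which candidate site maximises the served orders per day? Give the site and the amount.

γ, covering 490

Coverage radius r = 4 km; a point is covered iff (Δx)²+(Δy)² ≤ 4² = 16.
  α (4, 11): covers {Brookfield} → 20
  γ (11, 2): covers {Ashton, Calder, Elwood, Granby} → 490
  β (8, 11): covers {Fenton} → 40
Maximum coverage at γ: 490 orders per day.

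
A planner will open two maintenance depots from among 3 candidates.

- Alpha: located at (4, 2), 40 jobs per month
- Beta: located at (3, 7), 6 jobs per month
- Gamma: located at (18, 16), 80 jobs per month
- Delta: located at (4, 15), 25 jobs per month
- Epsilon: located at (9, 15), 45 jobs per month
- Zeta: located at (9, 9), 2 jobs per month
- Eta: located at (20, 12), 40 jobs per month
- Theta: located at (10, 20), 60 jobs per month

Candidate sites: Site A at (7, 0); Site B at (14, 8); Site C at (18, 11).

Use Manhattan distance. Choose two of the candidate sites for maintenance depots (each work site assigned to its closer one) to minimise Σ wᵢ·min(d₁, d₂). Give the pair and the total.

Evaluate every pair (each demand assigned to the nearer of the two):
  {Site A, Site C}: total = 2863
  {Site B, Site C}: total = 3169
  {Site A, Site B}: total = 3563
Best pair: {Site A, Site C} with total 2863.

{Site A, Site C}, total 2863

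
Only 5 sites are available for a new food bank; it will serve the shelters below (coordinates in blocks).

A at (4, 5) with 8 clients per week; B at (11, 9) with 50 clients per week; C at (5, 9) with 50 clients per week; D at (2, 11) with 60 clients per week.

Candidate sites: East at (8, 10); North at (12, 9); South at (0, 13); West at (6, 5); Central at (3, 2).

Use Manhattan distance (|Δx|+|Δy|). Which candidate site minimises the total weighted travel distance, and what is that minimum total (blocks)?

East, total 892 blocks

Total weighted distance at each candidate:
  East (8, 10): total = 892
  North (12, 9): total = 1216
  South (0, 13): total = 1536
  West (6, 5): total = 1316
  Central (3, 2): total = 1832
Minimum is at East with total 892 blocks.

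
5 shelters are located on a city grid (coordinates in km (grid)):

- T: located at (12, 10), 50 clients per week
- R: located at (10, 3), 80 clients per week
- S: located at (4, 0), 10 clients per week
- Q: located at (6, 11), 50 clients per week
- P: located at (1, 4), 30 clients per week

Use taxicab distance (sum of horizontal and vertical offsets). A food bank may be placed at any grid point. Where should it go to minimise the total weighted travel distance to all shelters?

(10, 4)

Manhattan distance separates: Σwᵢ(|x−xᵢ|+|y−yᵢ|) = Σwᵢ|x−xᵢ| + Σwᵢ|y−yᵢ|, so x and y are optimised independently as 1-D weighted medians.
Total weight W = 220; half = 110.
x-coordinate, sorted with cumulative weight:
  x=1 (P, w=30) cum 30
  x=4 (S, w=10) cum 40
  x=6 (Q, w=50) cum 90
  x=10 (R, w=80) cum 170  ← median
  x=12 (T, w=50) cum 220
⇒ x* = 10
y-coordinate, sorted with cumulative weight:
  y=0 (S, w=10) cum 10
  y=3 (R, w=80) cum 90
  y=4 (P, w=30) cum 120  ← median
  y=10 (T, w=50) cum 170
  y=11 (Q, w=50) cum 220
⇒ y* = 4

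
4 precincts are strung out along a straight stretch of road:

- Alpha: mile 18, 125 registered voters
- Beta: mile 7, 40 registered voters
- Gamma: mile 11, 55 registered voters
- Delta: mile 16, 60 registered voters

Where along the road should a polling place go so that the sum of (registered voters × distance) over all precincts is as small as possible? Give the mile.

For a sum of weighted absolute distances on a line, the optimum is the weighted median (not the mean). Total weight W = 280; half-weight = 140.
Sort by position and accumulate weight:
  mile 7 (Beta, w=40) → cum 40
  mile 11 (Gamma, w=55) → cum 95
  mile 16 (Delta, w=60) → cum 155  ≥ 140 → median here
  mile 18 (Alpha, w=125) → cum 280
Optimal location: mile 16.

x = 16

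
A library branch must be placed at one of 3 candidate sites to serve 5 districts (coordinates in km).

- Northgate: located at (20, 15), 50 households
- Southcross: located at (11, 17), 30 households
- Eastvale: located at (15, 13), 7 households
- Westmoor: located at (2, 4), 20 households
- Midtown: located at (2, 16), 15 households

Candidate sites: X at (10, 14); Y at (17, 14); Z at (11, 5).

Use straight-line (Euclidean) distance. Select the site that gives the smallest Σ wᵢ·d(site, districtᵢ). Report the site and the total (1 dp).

Y, total 962.6 km

Total weighted distance at each candidate:
  X (10, 14): total = 1012.9
  Y (17, 14): total = 962.6
  Z (11, 5): total = 1489.6
Minimum is at Y with total 962.6 km.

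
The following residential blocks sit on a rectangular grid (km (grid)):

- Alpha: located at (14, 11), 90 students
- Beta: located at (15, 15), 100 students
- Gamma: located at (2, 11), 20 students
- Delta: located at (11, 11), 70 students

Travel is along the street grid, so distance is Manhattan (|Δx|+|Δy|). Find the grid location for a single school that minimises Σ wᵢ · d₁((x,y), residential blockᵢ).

Manhattan distance separates: Σwᵢ(|x−xᵢ|+|y−yᵢ|) = Σwᵢ|x−xᵢ| + Σwᵢ|y−yᵢ|, so x and y are optimised independently as 1-D weighted medians.
Total weight W = 280; half = 140.
x-coordinate, sorted with cumulative weight:
  x=2 (Gamma, w=20) cum 20
  x=11 (Delta, w=70) cum 90
  x=14 (Alpha, w=90) cum 180  ← median
  x=15 (Beta, w=100) cum 280
⇒ x* = 14
y-coordinate, sorted with cumulative weight:
  y=11 (Alpha, w=90) cum 90
  y=11 (Gamma, w=20) cum 110
  y=11 (Delta, w=70) cum 180  ← median
  y=15 (Beta, w=100) cum 280
⇒ y* = 11

(14, 11)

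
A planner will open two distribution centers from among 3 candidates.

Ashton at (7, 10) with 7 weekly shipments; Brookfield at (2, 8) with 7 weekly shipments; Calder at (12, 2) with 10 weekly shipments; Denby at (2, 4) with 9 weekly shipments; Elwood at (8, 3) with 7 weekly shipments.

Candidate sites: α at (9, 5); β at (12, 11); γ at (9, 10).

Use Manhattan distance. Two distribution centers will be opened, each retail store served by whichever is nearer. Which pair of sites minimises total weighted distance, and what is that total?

{α, γ}, total 230

Evaluate every pair (each demand assigned to the nearer of the two):
  {α, γ}: total = 230
  {α, β}: total = 265
  {β, γ}: total = 340
Best pair: {α, γ} with total 230.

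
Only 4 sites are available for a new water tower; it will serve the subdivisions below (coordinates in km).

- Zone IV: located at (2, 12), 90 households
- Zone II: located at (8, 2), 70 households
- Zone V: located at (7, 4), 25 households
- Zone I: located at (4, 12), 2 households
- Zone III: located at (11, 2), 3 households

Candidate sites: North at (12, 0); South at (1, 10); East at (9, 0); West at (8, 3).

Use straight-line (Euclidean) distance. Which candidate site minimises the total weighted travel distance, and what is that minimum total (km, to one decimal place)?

West, total 1108.0 km

Total weighted distance at each candidate:
  North (12, 0): total = 1914.5
  South (1, 10): total = 1203.1
  East (9, 0): total = 1553.1
  West (8, 3): total = 1108.0
Minimum is at West with total 1108.0 km.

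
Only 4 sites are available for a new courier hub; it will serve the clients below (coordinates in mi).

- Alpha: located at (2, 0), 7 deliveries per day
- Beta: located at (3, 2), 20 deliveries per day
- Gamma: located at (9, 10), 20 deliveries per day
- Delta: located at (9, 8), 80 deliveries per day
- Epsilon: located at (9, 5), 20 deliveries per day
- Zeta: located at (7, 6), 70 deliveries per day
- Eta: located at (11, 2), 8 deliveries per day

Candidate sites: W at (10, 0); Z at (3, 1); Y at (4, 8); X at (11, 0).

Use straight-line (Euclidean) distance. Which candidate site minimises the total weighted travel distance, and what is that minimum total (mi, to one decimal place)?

Y, total 1129.8 mi

Total weighted distance at each candidate:
  W (10, 0): total = 1637.0
  Z (3, 1): total = 1640.7
  Y (4, 8): total = 1129.8
  X (11, 0): total = 1720.1
Minimum is at Y with total 1129.8 mi.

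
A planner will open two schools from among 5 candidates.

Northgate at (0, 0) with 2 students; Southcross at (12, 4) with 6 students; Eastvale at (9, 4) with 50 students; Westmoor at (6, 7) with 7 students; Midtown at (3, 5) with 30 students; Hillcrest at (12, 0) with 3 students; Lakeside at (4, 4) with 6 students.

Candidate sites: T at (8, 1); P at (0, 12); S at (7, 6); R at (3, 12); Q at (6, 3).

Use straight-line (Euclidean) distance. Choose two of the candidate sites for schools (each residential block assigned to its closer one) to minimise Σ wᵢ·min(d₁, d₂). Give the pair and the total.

Evaluate every pair (each demand assigned to the nearer of the two):
  {S, Q}: total = 338.8
  {T, S}: total = 355.1
  {T, Q}: total = 363.5
  {P, S}: total = 370.8
  {S, R}: total = 370.8
  {P, Q}: total = 377.7
  {R, Q}: total = 377.7
  {T, R}: total = 479.5
  {T, P}: total = 483.0
  {P, R}: total = 940.4
Best pair: {S, Q} with total 338.8.

{S, Q}, total 338.8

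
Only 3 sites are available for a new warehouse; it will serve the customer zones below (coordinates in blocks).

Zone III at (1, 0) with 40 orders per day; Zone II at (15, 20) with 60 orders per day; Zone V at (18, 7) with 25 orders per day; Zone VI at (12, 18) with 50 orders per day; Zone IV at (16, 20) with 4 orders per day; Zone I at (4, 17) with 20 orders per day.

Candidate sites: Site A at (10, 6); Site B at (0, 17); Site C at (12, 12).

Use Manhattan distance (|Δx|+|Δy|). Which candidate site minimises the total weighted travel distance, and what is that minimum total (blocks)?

Total weighted distance at each candidate:
  Site A (10, 6): total = 3085
  Site B (0, 17): total = 3306
  Site C (12, 12): total = 2463
Minimum is at Site C with total 2463 blocks.

Site C, total 2463 blocks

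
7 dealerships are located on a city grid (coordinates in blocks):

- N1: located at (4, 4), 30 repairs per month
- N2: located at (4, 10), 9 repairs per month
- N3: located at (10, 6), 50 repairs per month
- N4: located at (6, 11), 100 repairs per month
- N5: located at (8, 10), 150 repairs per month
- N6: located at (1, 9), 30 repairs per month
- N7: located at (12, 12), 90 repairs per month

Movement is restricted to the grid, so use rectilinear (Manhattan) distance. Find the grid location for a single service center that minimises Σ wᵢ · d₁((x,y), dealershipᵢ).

Manhattan distance separates: Σwᵢ(|x−xᵢ|+|y−yᵢ|) = Σwᵢ|x−xᵢ| + Σwᵢ|y−yᵢ|, so x and y are optimised independently as 1-D weighted medians.
Total weight W = 459; half = 229.5.
x-coordinate, sorted with cumulative weight:
  x=1 (N6, w=30) cum 30
  x=4 (N1, w=30) cum 60
  x=4 (N2, w=9) cum 69
  x=6 (N4, w=100) cum 169
  x=8 (N5, w=150) cum 319  ← median
  x=10 (N3, w=50) cum 369
  x=12 (N7, w=90) cum 459
⇒ x* = 8
y-coordinate, sorted with cumulative weight:
  y=4 (N1, w=30) cum 30
  y=6 (N3, w=50) cum 80
  y=9 (N6, w=30) cum 110
  y=10 (N2, w=9) cum 119
  y=10 (N5, w=150) cum 269  ← median
  y=11 (N4, w=100) cum 369
  y=12 (N7, w=90) cum 459
⇒ y* = 10

(8, 10)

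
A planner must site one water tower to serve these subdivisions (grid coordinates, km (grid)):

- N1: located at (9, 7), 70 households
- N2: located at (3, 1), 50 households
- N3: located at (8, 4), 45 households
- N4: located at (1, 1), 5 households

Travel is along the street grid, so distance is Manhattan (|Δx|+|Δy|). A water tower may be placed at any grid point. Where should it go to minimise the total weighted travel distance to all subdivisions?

Manhattan distance separates: Σwᵢ(|x−xᵢ|+|y−yᵢ|) = Σwᵢ|x−xᵢ| + Σwᵢ|y−yᵢ|, so x and y are optimised independently as 1-D weighted medians.
Total weight W = 170; half = 85.
x-coordinate, sorted with cumulative weight:
  x=1 (N4, w=5) cum 5
  x=3 (N2, w=50) cum 55
  x=8 (N3, w=45) cum 100  ← median
  x=9 (N1, w=70) cum 170
⇒ x* = 8
y-coordinate, sorted with cumulative weight:
  y=1 (N2, w=50) cum 50
  y=1 (N4, w=5) cum 55
  y=4 (N3, w=45) cum 100  ← median
  y=7 (N1, w=70) cum 170
⇒ y* = 4

(8, 4)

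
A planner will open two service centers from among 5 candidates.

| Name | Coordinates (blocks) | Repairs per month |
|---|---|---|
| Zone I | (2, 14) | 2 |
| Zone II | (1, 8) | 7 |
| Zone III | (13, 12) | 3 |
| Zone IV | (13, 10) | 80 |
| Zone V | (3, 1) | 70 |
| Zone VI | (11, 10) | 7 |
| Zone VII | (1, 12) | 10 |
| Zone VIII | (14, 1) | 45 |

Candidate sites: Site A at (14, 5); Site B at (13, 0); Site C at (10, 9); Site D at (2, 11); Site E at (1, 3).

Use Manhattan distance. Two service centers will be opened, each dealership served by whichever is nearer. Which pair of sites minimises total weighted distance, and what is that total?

Evaluate every pair (each demand assigned to the nearer of the two):
  {Site A, Site E}: total = 1169
  {Site C, Site E}: total = 1321
  {Site B, Site C}: total = 1428
  {Site B, Site E}: total = 1439
  {Site A, Site D}: total = 1564
  {Site C, Site D}: total = 1716
  {Site A, Site B}: total = 1774
  {Site A, Site C}: total = 1798
  {Site B, Site D}: total = 1820
  {Site D, Site E}: total = 2075
Best pair: {Site A, Site E} with total 1169.

{Site A, Site E}, total 1169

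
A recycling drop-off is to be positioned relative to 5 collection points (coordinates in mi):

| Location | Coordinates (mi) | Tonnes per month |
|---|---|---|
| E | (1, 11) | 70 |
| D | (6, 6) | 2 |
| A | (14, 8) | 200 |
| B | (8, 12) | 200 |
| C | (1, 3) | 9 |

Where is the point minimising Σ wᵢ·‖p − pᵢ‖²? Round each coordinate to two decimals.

The minimiser of Σwᵢ‖p−pᵢ‖² is the weighted centroid p* = (Σwᵢpᵢ)/(Σwᵢ).
Σwᵢ = 481.
Σwᵢxᵢ = 70·1 + 2·6 + 200·14 + 200·8 + 9·1 = 4491.
Σwᵢyᵢ = 70·11 + 2·6 + 200·8 + 200·12 + 9·3 = 4809.
x* = 4491/481 = 9.34, y* = 4809/481 = 10.00.

(9.34, 10.00)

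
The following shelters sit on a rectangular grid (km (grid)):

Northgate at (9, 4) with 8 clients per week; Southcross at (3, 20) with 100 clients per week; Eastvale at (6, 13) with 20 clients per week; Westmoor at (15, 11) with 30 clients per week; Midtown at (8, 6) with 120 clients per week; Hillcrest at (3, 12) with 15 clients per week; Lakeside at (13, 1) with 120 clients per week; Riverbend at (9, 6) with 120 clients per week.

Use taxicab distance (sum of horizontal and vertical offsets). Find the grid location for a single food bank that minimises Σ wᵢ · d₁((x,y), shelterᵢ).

(9, 6)

Manhattan distance separates: Σwᵢ(|x−xᵢ|+|y−yᵢ|) = Σwᵢ|x−xᵢ| + Σwᵢ|y−yᵢ|, so x and y are optimised independently as 1-D weighted medians.
Total weight W = 533; half = 266.5.
x-coordinate, sorted with cumulative weight:
  x=3 (Southcross, w=100) cum 100
  x=3 (Hillcrest, w=15) cum 115
  x=6 (Eastvale, w=20) cum 135
  x=8 (Midtown, w=120) cum 255
  x=9 (Northgate, w=8) cum 263
  x=9 (Riverbend, w=120) cum 383  ← median
  x=13 (Lakeside, w=120) cum 503
  x=15 (Westmoor, w=30) cum 533
⇒ x* = 9
y-coordinate, sorted with cumulative weight:
  y=1 (Lakeside, w=120) cum 120
  y=4 (Northgate, w=8) cum 128
  y=6 (Midtown, w=120) cum 248
  y=6 (Riverbend, w=120) cum 368  ← median
  y=11 (Westmoor, w=30) cum 398
  y=12 (Hillcrest, w=15) cum 413
  y=13 (Eastvale, w=20) cum 433
  y=20 (Southcross, w=100) cum 533
⇒ y* = 6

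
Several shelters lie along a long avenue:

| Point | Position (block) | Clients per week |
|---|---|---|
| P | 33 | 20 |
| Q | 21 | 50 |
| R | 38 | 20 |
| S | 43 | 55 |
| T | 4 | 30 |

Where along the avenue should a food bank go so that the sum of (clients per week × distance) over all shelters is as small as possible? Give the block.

For a sum of weighted absolute distances on a line, the optimum is the weighted median (not the mean). Total weight W = 175; half-weight = 87.5.
Sort by position and accumulate weight:
  block 4 (T, w=30) → cum 30
  block 21 (Q, w=50) → cum 80
  block 33 (P, w=20) → cum 100  ≥ 87.5 → median here
  block 38 (R, w=20) → cum 120
  block 43 (S, w=55) → cum 175
Optimal location: block 33.

x = 33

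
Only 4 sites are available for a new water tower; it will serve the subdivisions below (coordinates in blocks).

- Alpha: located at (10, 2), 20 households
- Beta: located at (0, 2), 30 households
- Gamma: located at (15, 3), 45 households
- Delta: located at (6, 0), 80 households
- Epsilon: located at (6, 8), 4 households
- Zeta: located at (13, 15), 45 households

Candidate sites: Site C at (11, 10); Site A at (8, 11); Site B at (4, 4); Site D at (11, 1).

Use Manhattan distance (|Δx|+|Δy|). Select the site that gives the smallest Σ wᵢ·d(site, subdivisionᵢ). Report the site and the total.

Total weighted distance at each candidate:
  Site C (11, 10): total = 2788
  Site A (8, 11): total = 2870
  Site B (4, 4): total = 2284
  Site D (11, 1): total = 1918
Minimum is at Site D with total 1918 blocks.

Site D, total 1918 blocks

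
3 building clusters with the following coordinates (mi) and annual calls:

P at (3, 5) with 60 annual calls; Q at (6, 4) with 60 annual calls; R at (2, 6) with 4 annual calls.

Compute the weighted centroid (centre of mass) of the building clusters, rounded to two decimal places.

(4.42, 4.55)

The minimiser of Σwᵢ‖p−pᵢ‖² is the weighted centroid p* = (Σwᵢpᵢ)/(Σwᵢ).
Σwᵢ = 124.
Σwᵢxᵢ = 60·3 + 60·6 + 4·2 = 548.
Σwᵢyᵢ = 60·5 + 60·4 + 4·6 = 564.
x* = 548/124 = 4.42, y* = 564/124 = 4.55.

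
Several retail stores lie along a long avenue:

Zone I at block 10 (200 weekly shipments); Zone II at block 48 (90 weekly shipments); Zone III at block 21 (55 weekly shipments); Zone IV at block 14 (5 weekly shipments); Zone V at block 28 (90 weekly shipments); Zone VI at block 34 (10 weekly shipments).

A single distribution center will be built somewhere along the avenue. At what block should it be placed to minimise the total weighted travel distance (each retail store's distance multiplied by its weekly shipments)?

For a sum of weighted absolute distances on a line, the optimum is the weighted median (not the mean). Total weight W = 450; half-weight = 225.
Sort by position and accumulate weight:
  block 10 (Zone I, w=200) → cum 200
  block 14 (Zone IV, w=5) → cum 205
  block 21 (Zone III, w=55) → cum 260  ≥ 225 → median here
  block 28 (Zone V, w=90) → cum 350
  block 34 (Zone VI, w=10) → cum 360
  block 48 (Zone II, w=90) → cum 450
Optimal location: block 21.

x = 21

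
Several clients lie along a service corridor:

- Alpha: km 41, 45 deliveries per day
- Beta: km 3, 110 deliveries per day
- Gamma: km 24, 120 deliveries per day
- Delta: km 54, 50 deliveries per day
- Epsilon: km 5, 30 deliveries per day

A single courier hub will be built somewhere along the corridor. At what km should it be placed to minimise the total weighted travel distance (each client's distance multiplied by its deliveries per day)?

For a sum of weighted absolute distances on a line, the optimum is the weighted median (not the mean). Total weight W = 355; half-weight = 177.5.
Sort by position and accumulate weight:
  km 3 (Beta, w=110) → cum 110
  km 5 (Epsilon, w=30) → cum 140
  km 24 (Gamma, w=120) → cum 260  ≥ 177.5 → median here
  km 41 (Alpha, w=45) → cum 305
  km 54 (Delta, w=50) → cum 355
Optimal location: km 24.

x = 24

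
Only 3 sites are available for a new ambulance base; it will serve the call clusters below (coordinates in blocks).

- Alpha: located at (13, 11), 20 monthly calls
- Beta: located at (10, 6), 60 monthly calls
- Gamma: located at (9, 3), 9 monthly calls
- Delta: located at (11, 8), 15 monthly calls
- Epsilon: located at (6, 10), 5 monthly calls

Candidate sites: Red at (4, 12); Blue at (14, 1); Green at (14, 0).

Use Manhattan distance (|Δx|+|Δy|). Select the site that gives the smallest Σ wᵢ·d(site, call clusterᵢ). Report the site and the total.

Blue, total 1058 blocks

Total weighted distance at each candidate:
  Red (4, 12): total = 1231
  Blue (14, 1): total = 1058
  Green (14, 0): total = 1167
Minimum is at Blue with total 1058 blocks.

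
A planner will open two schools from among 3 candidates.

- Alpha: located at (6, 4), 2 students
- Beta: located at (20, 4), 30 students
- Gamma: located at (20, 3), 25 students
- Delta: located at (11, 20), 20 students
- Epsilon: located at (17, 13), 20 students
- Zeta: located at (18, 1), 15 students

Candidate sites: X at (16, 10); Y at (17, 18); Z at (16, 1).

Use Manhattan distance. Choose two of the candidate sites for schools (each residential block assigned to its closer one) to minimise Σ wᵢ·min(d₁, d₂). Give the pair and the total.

{Y, Z}, total 676

Evaluate every pair (each demand assigned to the nearer of the two):
  {Y, Z}: total = 676
  {X, Z}: total = 796
  {X, Y}: total = 1012
Best pair: {Y, Z} with total 676.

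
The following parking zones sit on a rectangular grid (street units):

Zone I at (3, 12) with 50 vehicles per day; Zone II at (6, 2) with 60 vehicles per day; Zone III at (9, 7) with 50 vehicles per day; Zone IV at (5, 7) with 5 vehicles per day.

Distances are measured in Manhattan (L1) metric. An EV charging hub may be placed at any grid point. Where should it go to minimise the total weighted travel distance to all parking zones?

(6, 7)

Manhattan distance separates: Σwᵢ(|x−xᵢ|+|y−yᵢ|) = Σwᵢ|x−xᵢ| + Σwᵢ|y−yᵢ|, so x and y are optimised independently as 1-D weighted medians.
Total weight W = 165; half = 82.5.
x-coordinate, sorted with cumulative weight:
  x=3 (Zone I, w=50) cum 50
  x=5 (Zone IV, w=5) cum 55
  x=6 (Zone II, w=60) cum 115  ← median
  x=9 (Zone III, w=50) cum 165
⇒ x* = 6
y-coordinate, sorted with cumulative weight:
  y=2 (Zone II, w=60) cum 60
  y=7 (Zone III, w=50) cum 110  ← median
  y=7 (Zone IV, w=5) cum 115
  y=12 (Zone I, w=50) cum 165
⇒ y* = 7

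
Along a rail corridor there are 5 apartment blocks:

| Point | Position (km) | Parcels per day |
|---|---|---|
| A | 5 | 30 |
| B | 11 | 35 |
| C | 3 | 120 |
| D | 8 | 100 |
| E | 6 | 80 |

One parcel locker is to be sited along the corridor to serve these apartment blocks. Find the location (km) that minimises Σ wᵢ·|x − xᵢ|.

x = 6

For a sum of weighted absolute distances on a line, the optimum is the weighted median (not the mean). Total weight W = 365; half-weight = 182.5.
Sort by position and accumulate weight:
  km 3 (C, w=120) → cum 120
  km 5 (A, w=30) → cum 150
  km 6 (E, w=80) → cum 230  ≥ 182.5 → median here
  km 8 (D, w=100) → cum 330
  km 11 (B, w=35) → cum 365
Optimal location: km 6.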